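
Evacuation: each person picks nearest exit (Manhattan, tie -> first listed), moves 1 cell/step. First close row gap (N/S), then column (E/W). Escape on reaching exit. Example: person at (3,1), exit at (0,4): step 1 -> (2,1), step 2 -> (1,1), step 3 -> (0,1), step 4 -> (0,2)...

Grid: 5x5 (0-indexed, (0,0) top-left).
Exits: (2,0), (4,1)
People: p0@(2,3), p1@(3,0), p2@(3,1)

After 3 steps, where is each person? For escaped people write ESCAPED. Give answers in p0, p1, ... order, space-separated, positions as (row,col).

Step 1: p0:(2,3)->(2,2) | p1:(3,0)->(2,0)->EXIT | p2:(3,1)->(4,1)->EXIT
Step 2: p0:(2,2)->(2,1) | p1:escaped | p2:escaped
Step 3: p0:(2,1)->(2,0)->EXIT | p1:escaped | p2:escaped

ESCAPED ESCAPED ESCAPED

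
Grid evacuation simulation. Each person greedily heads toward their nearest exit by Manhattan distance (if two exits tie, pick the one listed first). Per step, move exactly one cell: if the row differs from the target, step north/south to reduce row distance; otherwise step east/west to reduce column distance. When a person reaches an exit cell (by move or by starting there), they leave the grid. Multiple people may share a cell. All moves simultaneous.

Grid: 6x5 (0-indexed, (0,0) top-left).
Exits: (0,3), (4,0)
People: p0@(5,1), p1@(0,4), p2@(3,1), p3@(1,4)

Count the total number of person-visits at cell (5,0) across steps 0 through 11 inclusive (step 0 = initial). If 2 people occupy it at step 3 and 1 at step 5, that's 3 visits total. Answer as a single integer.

Answer: 0

Derivation:
Step 0: p0@(5,1) p1@(0,4) p2@(3,1) p3@(1,4) -> at (5,0): 0 [-], cum=0
Step 1: p0@(4,1) p1@ESC p2@(4,1) p3@(0,4) -> at (5,0): 0 [-], cum=0
Step 2: p0@ESC p1@ESC p2@ESC p3@ESC -> at (5,0): 0 [-], cum=0
Total visits = 0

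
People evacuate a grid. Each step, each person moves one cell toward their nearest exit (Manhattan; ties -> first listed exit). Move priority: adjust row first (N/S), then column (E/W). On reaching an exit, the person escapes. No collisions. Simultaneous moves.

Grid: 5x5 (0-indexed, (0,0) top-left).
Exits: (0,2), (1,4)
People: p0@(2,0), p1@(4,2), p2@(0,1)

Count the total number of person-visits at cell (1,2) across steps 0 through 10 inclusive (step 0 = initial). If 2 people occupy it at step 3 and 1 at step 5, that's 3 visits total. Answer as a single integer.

Step 0: p0@(2,0) p1@(4,2) p2@(0,1) -> at (1,2): 0 [-], cum=0
Step 1: p0@(1,0) p1@(3,2) p2@ESC -> at (1,2): 0 [-], cum=0
Step 2: p0@(0,0) p1@(2,2) p2@ESC -> at (1,2): 0 [-], cum=0
Step 3: p0@(0,1) p1@(1,2) p2@ESC -> at (1,2): 1 [p1], cum=1
Step 4: p0@ESC p1@ESC p2@ESC -> at (1,2): 0 [-], cum=1
Total visits = 1

Answer: 1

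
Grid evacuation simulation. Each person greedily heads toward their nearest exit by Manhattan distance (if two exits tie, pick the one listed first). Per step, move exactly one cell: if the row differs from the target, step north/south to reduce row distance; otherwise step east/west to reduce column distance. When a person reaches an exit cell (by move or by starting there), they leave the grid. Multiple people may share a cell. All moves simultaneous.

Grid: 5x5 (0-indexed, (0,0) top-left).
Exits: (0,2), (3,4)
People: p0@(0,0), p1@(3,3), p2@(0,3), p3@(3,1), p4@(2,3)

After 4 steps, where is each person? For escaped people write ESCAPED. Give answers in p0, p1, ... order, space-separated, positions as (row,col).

Step 1: p0:(0,0)->(0,1) | p1:(3,3)->(3,4)->EXIT | p2:(0,3)->(0,2)->EXIT | p3:(3,1)->(3,2) | p4:(2,3)->(3,3)
Step 2: p0:(0,1)->(0,2)->EXIT | p1:escaped | p2:escaped | p3:(3,2)->(3,3) | p4:(3,3)->(3,4)->EXIT
Step 3: p0:escaped | p1:escaped | p2:escaped | p3:(3,3)->(3,4)->EXIT | p4:escaped

ESCAPED ESCAPED ESCAPED ESCAPED ESCAPED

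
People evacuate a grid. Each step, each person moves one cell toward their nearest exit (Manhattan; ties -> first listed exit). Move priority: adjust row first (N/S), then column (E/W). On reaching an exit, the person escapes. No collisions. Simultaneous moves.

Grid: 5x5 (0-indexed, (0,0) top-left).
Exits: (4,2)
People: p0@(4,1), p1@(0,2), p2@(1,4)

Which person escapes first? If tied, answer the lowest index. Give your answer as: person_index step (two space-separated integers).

Answer: 0 1

Derivation:
Step 1: p0:(4,1)->(4,2)->EXIT | p1:(0,2)->(1,2) | p2:(1,4)->(2,4)
Step 2: p0:escaped | p1:(1,2)->(2,2) | p2:(2,4)->(3,4)
Step 3: p0:escaped | p1:(2,2)->(3,2) | p2:(3,4)->(4,4)
Step 4: p0:escaped | p1:(3,2)->(4,2)->EXIT | p2:(4,4)->(4,3)
Step 5: p0:escaped | p1:escaped | p2:(4,3)->(4,2)->EXIT
Exit steps: [1, 4, 5]
First to escape: p0 at step 1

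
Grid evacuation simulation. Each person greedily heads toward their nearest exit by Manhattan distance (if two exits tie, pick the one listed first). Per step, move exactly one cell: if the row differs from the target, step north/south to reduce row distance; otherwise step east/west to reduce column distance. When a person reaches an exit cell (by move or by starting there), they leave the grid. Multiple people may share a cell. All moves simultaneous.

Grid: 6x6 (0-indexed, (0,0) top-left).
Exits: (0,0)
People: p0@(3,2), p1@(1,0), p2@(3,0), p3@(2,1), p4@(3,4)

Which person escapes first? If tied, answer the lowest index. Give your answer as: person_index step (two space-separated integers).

Answer: 1 1

Derivation:
Step 1: p0:(3,2)->(2,2) | p1:(1,0)->(0,0)->EXIT | p2:(3,0)->(2,0) | p3:(2,1)->(1,1) | p4:(3,4)->(2,4)
Step 2: p0:(2,2)->(1,2) | p1:escaped | p2:(2,0)->(1,0) | p3:(1,1)->(0,1) | p4:(2,4)->(1,4)
Step 3: p0:(1,2)->(0,2) | p1:escaped | p2:(1,0)->(0,0)->EXIT | p3:(0,1)->(0,0)->EXIT | p4:(1,4)->(0,4)
Step 4: p0:(0,2)->(0,1) | p1:escaped | p2:escaped | p3:escaped | p4:(0,4)->(0,3)
Step 5: p0:(0,1)->(0,0)->EXIT | p1:escaped | p2:escaped | p3:escaped | p4:(0,3)->(0,2)
Step 6: p0:escaped | p1:escaped | p2:escaped | p3:escaped | p4:(0,2)->(0,1)
Step 7: p0:escaped | p1:escaped | p2:escaped | p3:escaped | p4:(0,1)->(0,0)->EXIT
Exit steps: [5, 1, 3, 3, 7]
First to escape: p1 at step 1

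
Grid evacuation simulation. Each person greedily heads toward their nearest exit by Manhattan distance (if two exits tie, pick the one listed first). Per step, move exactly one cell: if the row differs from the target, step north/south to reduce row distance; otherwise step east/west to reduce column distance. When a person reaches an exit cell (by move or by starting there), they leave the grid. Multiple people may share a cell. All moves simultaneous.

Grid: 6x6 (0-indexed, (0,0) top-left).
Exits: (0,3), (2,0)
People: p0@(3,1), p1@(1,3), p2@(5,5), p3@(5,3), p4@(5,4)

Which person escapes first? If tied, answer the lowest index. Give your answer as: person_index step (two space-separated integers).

Step 1: p0:(3,1)->(2,1) | p1:(1,3)->(0,3)->EXIT | p2:(5,5)->(4,5) | p3:(5,3)->(4,3) | p4:(5,4)->(4,4)
Step 2: p0:(2,1)->(2,0)->EXIT | p1:escaped | p2:(4,5)->(3,5) | p3:(4,3)->(3,3) | p4:(4,4)->(3,4)
Step 3: p0:escaped | p1:escaped | p2:(3,5)->(2,5) | p3:(3,3)->(2,3) | p4:(3,4)->(2,4)
Step 4: p0:escaped | p1:escaped | p2:(2,5)->(1,5) | p3:(2,3)->(1,3) | p4:(2,4)->(1,4)
Step 5: p0:escaped | p1:escaped | p2:(1,5)->(0,5) | p3:(1,3)->(0,3)->EXIT | p4:(1,4)->(0,4)
Step 6: p0:escaped | p1:escaped | p2:(0,5)->(0,4) | p3:escaped | p4:(0,4)->(0,3)->EXIT
Step 7: p0:escaped | p1:escaped | p2:(0,4)->(0,3)->EXIT | p3:escaped | p4:escaped
Exit steps: [2, 1, 7, 5, 6]
First to escape: p1 at step 1

Answer: 1 1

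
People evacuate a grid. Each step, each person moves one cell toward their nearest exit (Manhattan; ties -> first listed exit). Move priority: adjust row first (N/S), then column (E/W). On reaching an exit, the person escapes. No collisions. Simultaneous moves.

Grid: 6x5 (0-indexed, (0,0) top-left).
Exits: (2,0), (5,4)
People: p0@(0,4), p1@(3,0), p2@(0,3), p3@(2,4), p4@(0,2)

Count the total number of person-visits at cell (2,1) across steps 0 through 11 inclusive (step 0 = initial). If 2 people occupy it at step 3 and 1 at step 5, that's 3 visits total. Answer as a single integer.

Step 0: p0@(0,4) p1@(3,0) p2@(0,3) p3@(2,4) p4@(0,2) -> at (2,1): 0 [-], cum=0
Step 1: p0@(1,4) p1@ESC p2@(1,3) p3@(3,4) p4@(1,2) -> at (2,1): 0 [-], cum=0
Step 2: p0@(2,4) p1@ESC p2@(2,3) p3@(4,4) p4@(2,2) -> at (2,1): 0 [-], cum=0
Step 3: p0@(3,4) p1@ESC p2@(2,2) p3@ESC p4@(2,1) -> at (2,1): 1 [p4], cum=1
Step 4: p0@(4,4) p1@ESC p2@(2,1) p3@ESC p4@ESC -> at (2,1): 1 [p2], cum=2
Step 5: p0@ESC p1@ESC p2@ESC p3@ESC p4@ESC -> at (2,1): 0 [-], cum=2
Total visits = 2

Answer: 2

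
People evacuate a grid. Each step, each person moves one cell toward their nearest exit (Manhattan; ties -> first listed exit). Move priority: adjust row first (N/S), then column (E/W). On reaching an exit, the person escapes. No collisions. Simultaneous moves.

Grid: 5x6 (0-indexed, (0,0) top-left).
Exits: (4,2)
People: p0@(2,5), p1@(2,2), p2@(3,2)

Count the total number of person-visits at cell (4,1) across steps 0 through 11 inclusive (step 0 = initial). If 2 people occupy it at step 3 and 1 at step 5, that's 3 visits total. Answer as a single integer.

Answer: 0

Derivation:
Step 0: p0@(2,5) p1@(2,2) p2@(3,2) -> at (4,1): 0 [-], cum=0
Step 1: p0@(3,5) p1@(3,2) p2@ESC -> at (4,1): 0 [-], cum=0
Step 2: p0@(4,5) p1@ESC p2@ESC -> at (4,1): 0 [-], cum=0
Step 3: p0@(4,4) p1@ESC p2@ESC -> at (4,1): 0 [-], cum=0
Step 4: p0@(4,3) p1@ESC p2@ESC -> at (4,1): 0 [-], cum=0
Step 5: p0@ESC p1@ESC p2@ESC -> at (4,1): 0 [-], cum=0
Total visits = 0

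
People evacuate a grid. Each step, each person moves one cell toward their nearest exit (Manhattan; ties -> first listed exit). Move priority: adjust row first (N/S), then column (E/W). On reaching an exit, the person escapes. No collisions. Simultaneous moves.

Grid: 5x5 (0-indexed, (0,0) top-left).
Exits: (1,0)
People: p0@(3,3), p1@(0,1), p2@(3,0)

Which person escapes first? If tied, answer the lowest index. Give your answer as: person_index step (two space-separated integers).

Answer: 1 2

Derivation:
Step 1: p0:(3,3)->(2,3) | p1:(0,1)->(1,1) | p2:(3,0)->(2,0)
Step 2: p0:(2,3)->(1,3) | p1:(1,1)->(1,0)->EXIT | p2:(2,0)->(1,0)->EXIT
Step 3: p0:(1,3)->(1,2) | p1:escaped | p2:escaped
Step 4: p0:(1,2)->(1,1) | p1:escaped | p2:escaped
Step 5: p0:(1,1)->(1,0)->EXIT | p1:escaped | p2:escaped
Exit steps: [5, 2, 2]
First to escape: p1 at step 2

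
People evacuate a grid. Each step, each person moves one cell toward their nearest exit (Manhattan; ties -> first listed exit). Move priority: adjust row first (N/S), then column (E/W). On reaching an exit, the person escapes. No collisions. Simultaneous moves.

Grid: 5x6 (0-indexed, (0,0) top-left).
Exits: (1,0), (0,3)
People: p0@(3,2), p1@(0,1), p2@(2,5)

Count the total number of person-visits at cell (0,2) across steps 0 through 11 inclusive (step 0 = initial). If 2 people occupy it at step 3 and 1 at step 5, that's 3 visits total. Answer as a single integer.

Answer: 0

Derivation:
Step 0: p0@(3,2) p1@(0,1) p2@(2,5) -> at (0,2): 0 [-], cum=0
Step 1: p0@(2,2) p1@(1,1) p2@(1,5) -> at (0,2): 0 [-], cum=0
Step 2: p0@(1,2) p1@ESC p2@(0,5) -> at (0,2): 0 [-], cum=0
Step 3: p0@(1,1) p1@ESC p2@(0,4) -> at (0,2): 0 [-], cum=0
Step 4: p0@ESC p1@ESC p2@ESC -> at (0,2): 0 [-], cum=0
Total visits = 0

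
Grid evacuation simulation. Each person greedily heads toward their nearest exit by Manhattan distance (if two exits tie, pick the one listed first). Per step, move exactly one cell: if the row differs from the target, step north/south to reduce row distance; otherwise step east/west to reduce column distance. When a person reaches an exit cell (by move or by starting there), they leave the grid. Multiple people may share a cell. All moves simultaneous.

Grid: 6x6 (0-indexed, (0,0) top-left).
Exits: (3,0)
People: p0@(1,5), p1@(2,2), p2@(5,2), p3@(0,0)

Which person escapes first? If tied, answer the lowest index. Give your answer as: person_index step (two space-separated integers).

Step 1: p0:(1,5)->(2,5) | p1:(2,2)->(3,2) | p2:(5,2)->(4,2) | p3:(0,0)->(1,0)
Step 2: p0:(2,5)->(3,5) | p1:(3,2)->(3,1) | p2:(4,2)->(3,2) | p3:(1,0)->(2,0)
Step 3: p0:(3,5)->(3,4) | p1:(3,1)->(3,0)->EXIT | p2:(3,2)->(3,1) | p3:(2,0)->(3,0)->EXIT
Step 4: p0:(3,4)->(3,3) | p1:escaped | p2:(3,1)->(3,0)->EXIT | p3:escaped
Step 5: p0:(3,3)->(3,2) | p1:escaped | p2:escaped | p3:escaped
Step 6: p0:(3,2)->(3,1) | p1:escaped | p2:escaped | p3:escaped
Step 7: p0:(3,1)->(3,0)->EXIT | p1:escaped | p2:escaped | p3:escaped
Exit steps: [7, 3, 4, 3]
First to escape: p1 at step 3

Answer: 1 3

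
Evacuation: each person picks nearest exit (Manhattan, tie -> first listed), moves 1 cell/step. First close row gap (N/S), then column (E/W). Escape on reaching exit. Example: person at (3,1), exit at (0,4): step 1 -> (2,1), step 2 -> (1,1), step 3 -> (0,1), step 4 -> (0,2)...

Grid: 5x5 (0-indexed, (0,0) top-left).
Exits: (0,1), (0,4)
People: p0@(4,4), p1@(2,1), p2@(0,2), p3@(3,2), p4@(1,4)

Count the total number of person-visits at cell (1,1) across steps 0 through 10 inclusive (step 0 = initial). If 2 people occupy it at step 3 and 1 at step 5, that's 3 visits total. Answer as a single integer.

Step 0: p0@(4,4) p1@(2,1) p2@(0,2) p3@(3,2) p4@(1,4) -> at (1,1): 0 [-], cum=0
Step 1: p0@(3,4) p1@(1,1) p2@ESC p3@(2,2) p4@ESC -> at (1,1): 1 [p1], cum=1
Step 2: p0@(2,4) p1@ESC p2@ESC p3@(1,2) p4@ESC -> at (1,1): 0 [-], cum=1
Step 3: p0@(1,4) p1@ESC p2@ESC p3@(0,2) p4@ESC -> at (1,1): 0 [-], cum=1
Step 4: p0@ESC p1@ESC p2@ESC p3@ESC p4@ESC -> at (1,1): 0 [-], cum=1
Total visits = 1

Answer: 1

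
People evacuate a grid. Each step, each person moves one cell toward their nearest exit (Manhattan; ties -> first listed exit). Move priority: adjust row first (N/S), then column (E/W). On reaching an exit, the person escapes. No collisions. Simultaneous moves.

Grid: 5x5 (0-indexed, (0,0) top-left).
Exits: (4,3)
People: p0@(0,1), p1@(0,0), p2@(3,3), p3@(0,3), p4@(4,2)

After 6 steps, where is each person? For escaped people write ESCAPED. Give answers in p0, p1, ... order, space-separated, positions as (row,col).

Step 1: p0:(0,1)->(1,1) | p1:(0,0)->(1,0) | p2:(3,3)->(4,3)->EXIT | p3:(0,3)->(1,3) | p4:(4,2)->(4,3)->EXIT
Step 2: p0:(1,1)->(2,1) | p1:(1,0)->(2,0) | p2:escaped | p3:(1,3)->(2,3) | p4:escaped
Step 3: p0:(2,1)->(3,1) | p1:(2,0)->(3,0) | p2:escaped | p3:(2,3)->(3,3) | p4:escaped
Step 4: p0:(3,1)->(4,1) | p1:(3,0)->(4,0) | p2:escaped | p3:(3,3)->(4,3)->EXIT | p4:escaped
Step 5: p0:(4,1)->(4,2) | p1:(4,0)->(4,1) | p2:escaped | p3:escaped | p4:escaped
Step 6: p0:(4,2)->(4,3)->EXIT | p1:(4,1)->(4,2) | p2:escaped | p3:escaped | p4:escaped

ESCAPED (4,2) ESCAPED ESCAPED ESCAPED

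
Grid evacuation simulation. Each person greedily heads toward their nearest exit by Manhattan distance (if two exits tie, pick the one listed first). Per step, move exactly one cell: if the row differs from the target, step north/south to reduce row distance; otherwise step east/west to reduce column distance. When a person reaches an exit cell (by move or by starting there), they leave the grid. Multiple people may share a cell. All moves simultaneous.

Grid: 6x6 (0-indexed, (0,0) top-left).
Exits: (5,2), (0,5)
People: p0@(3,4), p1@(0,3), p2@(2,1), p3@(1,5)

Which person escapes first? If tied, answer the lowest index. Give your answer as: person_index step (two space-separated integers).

Step 1: p0:(3,4)->(4,4) | p1:(0,3)->(0,4) | p2:(2,1)->(3,1) | p3:(1,5)->(0,5)->EXIT
Step 2: p0:(4,4)->(5,4) | p1:(0,4)->(0,5)->EXIT | p2:(3,1)->(4,1) | p3:escaped
Step 3: p0:(5,4)->(5,3) | p1:escaped | p2:(4,1)->(5,1) | p3:escaped
Step 4: p0:(5,3)->(5,2)->EXIT | p1:escaped | p2:(5,1)->(5,2)->EXIT | p3:escaped
Exit steps: [4, 2, 4, 1]
First to escape: p3 at step 1

Answer: 3 1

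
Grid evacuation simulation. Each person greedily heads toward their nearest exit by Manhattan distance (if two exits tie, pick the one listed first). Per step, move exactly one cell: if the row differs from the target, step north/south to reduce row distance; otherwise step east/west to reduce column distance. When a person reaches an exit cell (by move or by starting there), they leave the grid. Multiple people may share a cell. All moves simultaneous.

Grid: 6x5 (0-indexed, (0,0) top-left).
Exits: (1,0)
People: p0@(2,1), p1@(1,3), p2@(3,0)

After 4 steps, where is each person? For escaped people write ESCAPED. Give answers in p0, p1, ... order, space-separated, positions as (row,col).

Step 1: p0:(2,1)->(1,1) | p1:(1,3)->(1,2) | p2:(3,0)->(2,0)
Step 2: p0:(1,1)->(1,0)->EXIT | p1:(1,2)->(1,1) | p2:(2,0)->(1,0)->EXIT
Step 3: p0:escaped | p1:(1,1)->(1,0)->EXIT | p2:escaped

ESCAPED ESCAPED ESCAPED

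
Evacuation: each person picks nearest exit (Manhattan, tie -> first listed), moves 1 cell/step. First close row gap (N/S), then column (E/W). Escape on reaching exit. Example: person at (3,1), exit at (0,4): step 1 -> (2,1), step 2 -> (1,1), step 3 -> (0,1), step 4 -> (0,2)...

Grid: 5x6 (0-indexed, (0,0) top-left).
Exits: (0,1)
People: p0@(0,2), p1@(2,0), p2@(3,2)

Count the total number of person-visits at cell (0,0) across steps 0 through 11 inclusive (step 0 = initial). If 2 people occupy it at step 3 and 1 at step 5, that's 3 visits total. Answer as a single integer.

Answer: 1

Derivation:
Step 0: p0@(0,2) p1@(2,0) p2@(3,2) -> at (0,0): 0 [-], cum=0
Step 1: p0@ESC p1@(1,0) p2@(2,2) -> at (0,0): 0 [-], cum=0
Step 2: p0@ESC p1@(0,0) p2@(1,2) -> at (0,0): 1 [p1], cum=1
Step 3: p0@ESC p1@ESC p2@(0,2) -> at (0,0): 0 [-], cum=1
Step 4: p0@ESC p1@ESC p2@ESC -> at (0,0): 0 [-], cum=1
Total visits = 1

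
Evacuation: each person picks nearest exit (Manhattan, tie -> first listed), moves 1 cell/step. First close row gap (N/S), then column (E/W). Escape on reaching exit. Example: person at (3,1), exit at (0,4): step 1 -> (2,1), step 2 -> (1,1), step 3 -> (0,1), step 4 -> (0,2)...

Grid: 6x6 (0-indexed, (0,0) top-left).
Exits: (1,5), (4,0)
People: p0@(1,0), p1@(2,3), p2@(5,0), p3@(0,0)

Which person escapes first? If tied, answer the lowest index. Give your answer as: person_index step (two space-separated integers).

Answer: 2 1

Derivation:
Step 1: p0:(1,0)->(2,0) | p1:(2,3)->(1,3) | p2:(5,0)->(4,0)->EXIT | p3:(0,0)->(1,0)
Step 2: p0:(2,0)->(3,0) | p1:(1,3)->(1,4) | p2:escaped | p3:(1,0)->(2,0)
Step 3: p0:(3,0)->(4,0)->EXIT | p1:(1,4)->(1,5)->EXIT | p2:escaped | p3:(2,0)->(3,0)
Step 4: p0:escaped | p1:escaped | p2:escaped | p3:(3,0)->(4,0)->EXIT
Exit steps: [3, 3, 1, 4]
First to escape: p2 at step 1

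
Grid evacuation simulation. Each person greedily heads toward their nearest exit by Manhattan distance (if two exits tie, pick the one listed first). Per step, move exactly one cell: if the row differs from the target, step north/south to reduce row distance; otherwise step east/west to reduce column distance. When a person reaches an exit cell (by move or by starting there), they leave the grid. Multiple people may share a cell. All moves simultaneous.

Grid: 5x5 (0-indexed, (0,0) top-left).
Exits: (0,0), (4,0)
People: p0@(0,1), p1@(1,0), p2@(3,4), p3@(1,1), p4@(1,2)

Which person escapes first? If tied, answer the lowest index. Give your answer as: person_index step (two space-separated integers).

Step 1: p0:(0,1)->(0,0)->EXIT | p1:(1,0)->(0,0)->EXIT | p2:(3,4)->(4,4) | p3:(1,1)->(0,1) | p4:(1,2)->(0,2)
Step 2: p0:escaped | p1:escaped | p2:(4,4)->(4,3) | p3:(0,1)->(0,0)->EXIT | p4:(0,2)->(0,1)
Step 3: p0:escaped | p1:escaped | p2:(4,3)->(4,2) | p3:escaped | p4:(0,1)->(0,0)->EXIT
Step 4: p0:escaped | p1:escaped | p2:(4,2)->(4,1) | p3:escaped | p4:escaped
Step 5: p0:escaped | p1:escaped | p2:(4,1)->(4,0)->EXIT | p3:escaped | p4:escaped
Exit steps: [1, 1, 5, 2, 3]
First to escape: p0 at step 1

Answer: 0 1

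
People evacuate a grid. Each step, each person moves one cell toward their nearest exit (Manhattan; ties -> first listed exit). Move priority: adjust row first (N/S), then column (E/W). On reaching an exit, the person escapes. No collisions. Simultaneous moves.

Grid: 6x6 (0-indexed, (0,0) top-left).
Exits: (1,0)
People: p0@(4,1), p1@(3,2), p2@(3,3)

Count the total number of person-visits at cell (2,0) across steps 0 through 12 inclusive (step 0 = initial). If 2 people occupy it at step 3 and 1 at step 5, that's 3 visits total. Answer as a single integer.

Answer: 0

Derivation:
Step 0: p0@(4,1) p1@(3,2) p2@(3,3) -> at (2,0): 0 [-], cum=0
Step 1: p0@(3,1) p1@(2,2) p2@(2,3) -> at (2,0): 0 [-], cum=0
Step 2: p0@(2,1) p1@(1,2) p2@(1,3) -> at (2,0): 0 [-], cum=0
Step 3: p0@(1,1) p1@(1,1) p2@(1,2) -> at (2,0): 0 [-], cum=0
Step 4: p0@ESC p1@ESC p2@(1,1) -> at (2,0): 0 [-], cum=0
Step 5: p0@ESC p1@ESC p2@ESC -> at (2,0): 0 [-], cum=0
Total visits = 0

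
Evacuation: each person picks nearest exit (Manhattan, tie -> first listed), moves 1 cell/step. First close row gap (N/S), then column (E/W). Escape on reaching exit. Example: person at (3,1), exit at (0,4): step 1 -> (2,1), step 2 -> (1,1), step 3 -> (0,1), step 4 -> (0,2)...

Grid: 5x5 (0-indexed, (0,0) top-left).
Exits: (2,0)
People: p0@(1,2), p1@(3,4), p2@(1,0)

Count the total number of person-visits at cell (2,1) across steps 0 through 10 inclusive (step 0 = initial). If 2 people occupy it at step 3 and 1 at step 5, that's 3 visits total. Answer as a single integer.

Answer: 2

Derivation:
Step 0: p0@(1,2) p1@(3,4) p2@(1,0) -> at (2,1): 0 [-], cum=0
Step 1: p0@(2,2) p1@(2,4) p2@ESC -> at (2,1): 0 [-], cum=0
Step 2: p0@(2,1) p1@(2,3) p2@ESC -> at (2,1): 1 [p0], cum=1
Step 3: p0@ESC p1@(2,2) p2@ESC -> at (2,1): 0 [-], cum=1
Step 4: p0@ESC p1@(2,1) p2@ESC -> at (2,1): 1 [p1], cum=2
Step 5: p0@ESC p1@ESC p2@ESC -> at (2,1): 0 [-], cum=2
Total visits = 2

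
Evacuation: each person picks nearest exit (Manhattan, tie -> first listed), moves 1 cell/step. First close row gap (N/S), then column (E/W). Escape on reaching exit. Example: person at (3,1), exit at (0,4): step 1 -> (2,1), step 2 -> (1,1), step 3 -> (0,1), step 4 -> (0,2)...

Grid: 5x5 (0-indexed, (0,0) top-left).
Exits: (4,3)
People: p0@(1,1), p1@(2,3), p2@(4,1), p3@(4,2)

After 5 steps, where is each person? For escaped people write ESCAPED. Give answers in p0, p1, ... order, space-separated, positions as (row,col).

Step 1: p0:(1,1)->(2,1) | p1:(2,3)->(3,3) | p2:(4,1)->(4,2) | p3:(4,2)->(4,3)->EXIT
Step 2: p0:(2,1)->(3,1) | p1:(3,3)->(4,3)->EXIT | p2:(4,2)->(4,3)->EXIT | p3:escaped
Step 3: p0:(3,1)->(4,1) | p1:escaped | p2:escaped | p3:escaped
Step 4: p0:(4,1)->(4,2) | p1:escaped | p2:escaped | p3:escaped
Step 5: p0:(4,2)->(4,3)->EXIT | p1:escaped | p2:escaped | p3:escaped

ESCAPED ESCAPED ESCAPED ESCAPED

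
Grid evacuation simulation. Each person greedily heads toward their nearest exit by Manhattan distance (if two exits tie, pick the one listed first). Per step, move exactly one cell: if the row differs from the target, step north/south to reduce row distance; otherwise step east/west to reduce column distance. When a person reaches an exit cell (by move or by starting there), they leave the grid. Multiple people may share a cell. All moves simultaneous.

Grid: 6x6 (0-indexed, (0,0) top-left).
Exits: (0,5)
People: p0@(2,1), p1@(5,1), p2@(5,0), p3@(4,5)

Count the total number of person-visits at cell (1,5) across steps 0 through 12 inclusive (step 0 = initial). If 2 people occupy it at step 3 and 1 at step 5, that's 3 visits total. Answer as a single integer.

Step 0: p0@(2,1) p1@(5,1) p2@(5,0) p3@(4,5) -> at (1,5): 0 [-], cum=0
Step 1: p0@(1,1) p1@(4,1) p2@(4,0) p3@(3,5) -> at (1,5): 0 [-], cum=0
Step 2: p0@(0,1) p1@(3,1) p2@(3,0) p3@(2,5) -> at (1,5): 0 [-], cum=0
Step 3: p0@(0,2) p1@(2,1) p2@(2,0) p3@(1,5) -> at (1,5): 1 [p3], cum=1
Step 4: p0@(0,3) p1@(1,1) p2@(1,0) p3@ESC -> at (1,5): 0 [-], cum=1
Step 5: p0@(0,4) p1@(0,1) p2@(0,0) p3@ESC -> at (1,5): 0 [-], cum=1
Step 6: p0@ESC p1@(0,2) p2@(0,1) p3@ESC -> at (1,5): 0 [-], cum=1
Step 7: p0@ESC p1@(0,3) p2@(0,2) p3@ESC -> at (1,5): 0 [-], cum=1
Step 8: p0@ESC p1@(0,4) p2@(0,3) p3@ESC -> at (1,5): 0 [-], cum=1
Step 9: p0@ESC p1@ESC p2@(0,4) p3@ESC -> at (1,5): 0 [-], cum=1
Step 10: p0@ESC p1@ESC p2@ESC p3@ESC -> at (1,5): 0 [-], cum=1
Total visits = 1

Answer: 1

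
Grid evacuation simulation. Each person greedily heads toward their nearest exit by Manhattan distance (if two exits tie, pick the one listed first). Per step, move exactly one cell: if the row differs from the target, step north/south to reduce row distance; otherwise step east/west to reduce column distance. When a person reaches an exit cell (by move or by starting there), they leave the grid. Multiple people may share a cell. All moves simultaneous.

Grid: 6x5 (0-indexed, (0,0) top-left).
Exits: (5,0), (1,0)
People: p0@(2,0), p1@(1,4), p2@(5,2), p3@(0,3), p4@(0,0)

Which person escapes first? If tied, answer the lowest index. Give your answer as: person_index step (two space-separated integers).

Step 1: p0:(2,0)->(1,0)->EXIT | p1:(1,4)->(1,3) | p2:(5,2)->(5,1) | p3:(0,3)->(1,3) | p4:(0,0)->(1,0)->EXIT
Step 2: p0:escaped | p1:(1,3)->(1,2) | p2:(5,1)->(5,0)->EXIT | p3:(1,3)->(1,2) | p4:escaped
Step 3: p0:escaped | p1:(1,2)->(1,1) | p2:escaped | p3:(1,2)->(1,1) | p4:escaped
Step 4: p0:escaped | p1:(1,1)->(1,0)->EXIT | p2:escaped | p3:(1,1)->(1,0)->EXIT | p4:escaped
Exit steps: [1, 4, 2, 4, 1]
First to escape: p0 at step 1

Answer: 0 1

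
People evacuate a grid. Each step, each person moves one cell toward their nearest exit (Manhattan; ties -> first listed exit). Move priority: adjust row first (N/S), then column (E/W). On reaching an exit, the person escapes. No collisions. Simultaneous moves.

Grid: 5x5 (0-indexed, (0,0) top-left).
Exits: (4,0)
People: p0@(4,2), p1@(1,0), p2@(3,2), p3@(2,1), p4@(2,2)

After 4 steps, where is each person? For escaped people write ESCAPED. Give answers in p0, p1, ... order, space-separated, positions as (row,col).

Step 1: p0:(4,2)->(4,1) | p1:(1,0)->(2,0) | p2:(3,2)->(4,2) | p3:(2,1)->(3,1) | p4:(2,2)->(3,2)
Step 2: p0:(4,1)->(4,0)->EXIT | p1:(2,0)->(3,0) | p2:(4,2)->(4,1) | p3:(3,1)->(4,1) | p4:(3,2)->(4,2)
Step 3: p0:escaped | p1:(3,0)->(4,0)->EXIT | p2:(4,1)->(4,0)->EXIT | p3:(4,1)->(4,0)->EXIT | p4:(4,2)->(4,1)
Step 4: p0:escaped | p1:escaped | p2:escaped | p3:escaped | p4:(4,1)->(4,0)->EXIT

ESCAPED ESCAPED ESCAPED ESCAPED ESCAPED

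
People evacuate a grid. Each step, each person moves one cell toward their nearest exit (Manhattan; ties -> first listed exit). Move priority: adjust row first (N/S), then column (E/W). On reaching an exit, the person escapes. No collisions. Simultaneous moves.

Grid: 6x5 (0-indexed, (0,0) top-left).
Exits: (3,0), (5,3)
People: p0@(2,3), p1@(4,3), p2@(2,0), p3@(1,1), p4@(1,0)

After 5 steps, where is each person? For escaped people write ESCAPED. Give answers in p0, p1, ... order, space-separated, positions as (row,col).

Step 1: p0:(2,3)->(3,3) | p1:(4,3)->(5,3)->EXIT | p2:(2,0)->(3,0)->EXIT | p3:(1,1)->(2,1) | p4:(1,0)->(2,0)
Step 2: p0:(3,3)->(4,3) | p1:escaped | p2:escaped | p3:(2,1)->(3,1) | p4:(2,0)->(3,0)->EXIT
Step 3: p0:(4,3)->(5,3)->EXIT | p1:escaped | p2:escaped | p3:(3,1)->(3,0)->EXIT | p4:escaped

ESCAPED ESCAPED ESCAPED ESCAPED ESCAPED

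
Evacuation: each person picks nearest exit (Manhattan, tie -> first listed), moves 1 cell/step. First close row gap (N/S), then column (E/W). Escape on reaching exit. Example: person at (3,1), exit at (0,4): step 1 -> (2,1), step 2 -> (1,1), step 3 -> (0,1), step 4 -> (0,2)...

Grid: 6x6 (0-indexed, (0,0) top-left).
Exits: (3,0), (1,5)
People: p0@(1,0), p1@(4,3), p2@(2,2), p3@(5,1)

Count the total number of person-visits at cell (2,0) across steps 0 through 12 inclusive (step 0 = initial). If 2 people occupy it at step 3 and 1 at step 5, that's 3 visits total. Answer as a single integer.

Answer: 1

Derivation:
Step 0: p0@(1,0) p1@(4,3) p2@(2,2) p3@(5,1) -> at (2,0): 0 [-], cum=0
Step 1: p0@(2,0) p1@(3,3) p2@(3,2) p3@(4,1) -> at (2,0): 1 [p0], cum=1
Step 2: p0@ESC p1@(3,2) p2@(3,1) p3@(3,1) -> at (2,0): 0 [-], cum=1
Step 3: p0@ESC p1@(3,1) p2@ESC p3@ESC -> at (2,0): 0 [-], cum=1
Step 4: p0@ESC p1@ESC p2@ESC p3@ESC -> at (2,0): 0 [-], cum=1
Total visits = 1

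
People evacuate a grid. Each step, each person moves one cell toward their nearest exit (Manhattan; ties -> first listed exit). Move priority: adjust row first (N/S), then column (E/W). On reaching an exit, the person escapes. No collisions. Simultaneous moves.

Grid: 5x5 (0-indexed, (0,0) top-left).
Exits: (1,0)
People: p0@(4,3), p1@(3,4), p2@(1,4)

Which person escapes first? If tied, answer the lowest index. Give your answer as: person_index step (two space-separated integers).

Step 1: p0:(4,3)->(3,3) | p1:(3,4)->(2,4) | p2:(1,4)->(1,3)
Step 2: p0:(3,3)->(2,3) | p1:(2,4)->(1,4) | p2:(1,3)->(1,2)
Step 3: p0:(2,3)->(1,3) | p1:(1,4)->(1,3) | p2:(1,2)->(1,1)
Step 4: p0:(1,3)->(1,2) | p1:(1,3)->(1,2) | p2:(1,1)->(1,0)->EXIT
Step 5: p0:(1,2)->(1,1) | p1:(1,2)->(1,1) | p2:escaped
Step 6: p0:(1,1)->(1,0)->EXIT | p1:(1,1)->(1,0)->EXIT | p2:escaped
Exit steps: [6, 6, 4]
First to escape: p2 at step 4

Answer: 2 4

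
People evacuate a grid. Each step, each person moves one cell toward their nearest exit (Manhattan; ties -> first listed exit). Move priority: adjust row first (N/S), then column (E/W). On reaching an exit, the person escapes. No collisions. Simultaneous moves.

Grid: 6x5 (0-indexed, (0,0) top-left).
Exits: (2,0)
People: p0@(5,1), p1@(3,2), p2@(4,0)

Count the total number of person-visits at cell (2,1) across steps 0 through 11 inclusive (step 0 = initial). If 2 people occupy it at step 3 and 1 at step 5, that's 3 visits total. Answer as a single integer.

Step 0: p0@(5,1) p1@(3,2) p2@(4,0) -> at (2,1): 0 [-], cum=0
Step 1: p0@(4,1) p1@(2,2) p2@(3,0) -> at (2,1): 0 [-], cum=0
Step 2: p0@(3,1) p1@(2,1) p2@ESC -> at (2,1): 1 [p1], cum=1
Step 3: p0@(2,1) p1@ESC p2@ESC -> at (2,1): 1 [p0], cum=2
Step 4: p0@ESC p1@ESC p2@ESC -> at (2,1): 0 [-], cum=2
Total visits = 2

Answer: 2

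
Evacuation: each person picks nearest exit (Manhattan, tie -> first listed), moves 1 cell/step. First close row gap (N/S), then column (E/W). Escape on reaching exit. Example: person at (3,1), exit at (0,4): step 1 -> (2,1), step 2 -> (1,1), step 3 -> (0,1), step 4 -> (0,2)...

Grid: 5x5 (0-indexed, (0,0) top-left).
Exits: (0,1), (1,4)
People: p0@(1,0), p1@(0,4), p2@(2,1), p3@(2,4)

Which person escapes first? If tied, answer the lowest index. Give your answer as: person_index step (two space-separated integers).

Step 1: p0:(1,0)->(0,0) | p1:(0,4)->(1,4)->EXIT | p2:(2,1)->(1,1) | p3:(2,4)->(1,4)->EXIT
Step 2: p0:(0,0)->(0,1)->EXIT | p1:escaped | p2:(1,1)->(0,1)->EXIT | p3:escaped
Exit steps: [2, 1, 2, 1]
First to escape: p1 at step 1

Answer: 1 1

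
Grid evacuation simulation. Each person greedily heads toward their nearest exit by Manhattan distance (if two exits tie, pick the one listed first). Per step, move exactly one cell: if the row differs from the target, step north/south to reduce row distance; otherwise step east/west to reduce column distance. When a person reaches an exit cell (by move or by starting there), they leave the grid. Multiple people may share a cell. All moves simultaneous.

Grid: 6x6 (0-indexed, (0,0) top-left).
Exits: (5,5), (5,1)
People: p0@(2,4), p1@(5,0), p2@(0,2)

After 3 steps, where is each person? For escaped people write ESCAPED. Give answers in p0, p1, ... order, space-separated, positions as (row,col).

Step 1: p0:(2,4)->(3,4) | p1:(5,0)->(5,1)->EXIT | p2:(0,2)->(1,2)
Step 2: p0:(3,4)->(4,4) | p1:escaped | p2:(1,2)->(2,2)
Step 3: p0:(4,4)->(5,4) | p1:escaped | p2:(2,2)->(3,2)

(5,4) ESCAPED (3,2)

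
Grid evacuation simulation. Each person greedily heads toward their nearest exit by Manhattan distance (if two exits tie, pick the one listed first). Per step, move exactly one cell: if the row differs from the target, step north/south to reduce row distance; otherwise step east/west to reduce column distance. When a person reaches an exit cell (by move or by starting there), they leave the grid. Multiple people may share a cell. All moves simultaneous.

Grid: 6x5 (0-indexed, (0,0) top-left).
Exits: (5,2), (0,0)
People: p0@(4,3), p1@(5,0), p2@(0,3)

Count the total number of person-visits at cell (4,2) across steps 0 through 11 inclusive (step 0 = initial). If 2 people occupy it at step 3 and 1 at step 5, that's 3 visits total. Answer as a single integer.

Answer: 0

Derivation:
Step 0: p0@(4,3) p1@(5,0) p2@(0,3) -> at (4,2): 0 [-], cum=0
Step 1: p0@(5,3) p1@(5,1) p2@(0,2) -> at (4,2): 0 [-], cum=0
Step 2: p0@ESC p1@ESC p2@(0,1) -> at (4,2): 0 [-], cum=0
Step 3: p0@ESC p1@ESC p2@ESC -> at (4,2): 0 [-], cum=0
Total visits = 0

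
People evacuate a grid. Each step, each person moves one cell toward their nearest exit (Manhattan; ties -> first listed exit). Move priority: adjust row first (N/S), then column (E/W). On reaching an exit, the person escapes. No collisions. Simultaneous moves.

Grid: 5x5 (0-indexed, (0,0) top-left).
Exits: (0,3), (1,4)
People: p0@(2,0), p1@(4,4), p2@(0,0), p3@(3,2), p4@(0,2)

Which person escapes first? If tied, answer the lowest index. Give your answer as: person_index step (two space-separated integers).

Step 1: p0:(2,0)->(1,0) | p1:(4,4)->(3,4) | p2:(0,0)->(0,1) | p3:(3,2)->(2,2) | p4:(0,2)->(0,3)->EXIT
Step 2: p0:(1,0)->(0,0) | p1:(3,4)->(2,4) | p2:(0,1)->(0,2) | p3:(2,2)->(1,2) | p4:escaped
Step 3: p0:(0,0)->(0,1) | p1:(2,4)->(1,4)->EXIT | p2:(0,2)->(0,3)->EXIT | p3:(1,2)->(0,2) | p4:escaped
Step 4: p0:(0,1)->(0,2) | p1:escaped | p2:escaped | p3:(0,2)->(0,3)->EXIT | p4:escaped
Step 5: p0:(0,2)->(0,3)->EXIT | p1:escaped | p2:escaped | p3:escaped | p4:escaped
Exit steps: [5, 3, 3, 4, 1]
First to escape: p4 at step 1

Answer: 4 1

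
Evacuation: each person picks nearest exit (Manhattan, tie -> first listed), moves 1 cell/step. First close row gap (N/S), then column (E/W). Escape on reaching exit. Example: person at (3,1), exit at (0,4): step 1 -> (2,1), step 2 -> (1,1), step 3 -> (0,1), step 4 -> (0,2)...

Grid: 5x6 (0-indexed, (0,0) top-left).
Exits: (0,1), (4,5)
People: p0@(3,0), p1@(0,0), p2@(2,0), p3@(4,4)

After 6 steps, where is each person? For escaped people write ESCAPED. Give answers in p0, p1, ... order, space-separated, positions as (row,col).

Step 1: p0:(3,0)->(2,0) | p1:(0,0)->(0,1)->EXIT | p2:(2,0)->(1,0) | p3:(4,4)->(4,5)->EXIT
Step 2: p0:(2,0)->(1,0) | p1:escaped | p2:(1,0)->(0,0) | p3:escaped
Step 3: p0:(1,0)->(0,0) | p1:escaped | p2:(0,0)->(0,1)->EXIT | p3:escaped
Step 4: p0:(0,0)->(0,1)->EXIT | p1:escaped | p2:escaped | p3:escaped

ESCAPED ESCAPED ESCAPED ESCAPED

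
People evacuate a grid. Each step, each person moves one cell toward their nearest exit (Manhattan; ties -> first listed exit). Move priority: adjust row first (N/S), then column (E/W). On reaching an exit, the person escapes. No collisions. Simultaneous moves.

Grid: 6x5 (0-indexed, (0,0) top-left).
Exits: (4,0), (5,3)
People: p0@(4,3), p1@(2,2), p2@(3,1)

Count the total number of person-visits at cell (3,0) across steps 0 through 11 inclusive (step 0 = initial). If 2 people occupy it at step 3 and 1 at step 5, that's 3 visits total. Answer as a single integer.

Answer: 0

Derivation:
Step 0: p0@(4,3) p1@(2,2) p2@(3,1) -> at (3,0): 0 [-], cum=0
Step 1: p0@ESC p1@(3,2) p2@(4,1) -> at (3,0): 0 [-], cum=0
Step 2: p0@ESC p1@(4,2) p2@ESC -> at (3,0): 0 [-], cum=0
Step 3: p0@ESC p1@(4,1) p2@ESC -> at (3,0): 0 [-], cum=0
Step 4: p0@ESC p1@ESC p2@ESC -> at (3,0): 0 [-], cum=0
Total visits = 0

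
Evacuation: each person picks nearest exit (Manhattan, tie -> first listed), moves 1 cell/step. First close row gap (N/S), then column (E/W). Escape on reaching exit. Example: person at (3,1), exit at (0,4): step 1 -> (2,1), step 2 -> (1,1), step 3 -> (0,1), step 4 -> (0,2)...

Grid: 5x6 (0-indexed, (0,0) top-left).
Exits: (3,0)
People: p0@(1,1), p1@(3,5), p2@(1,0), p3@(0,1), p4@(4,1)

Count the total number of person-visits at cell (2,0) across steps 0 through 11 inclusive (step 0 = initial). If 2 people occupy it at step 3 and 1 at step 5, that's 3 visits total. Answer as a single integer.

Step 0: p0@(1,1) p1@(3,5) p2@(1,0) p3@(0,1) p4@(4,1) -> at (2,0): 0 [-], cum=0
Step 1: p0@(2,1) p1@(3,4) p2@(2,0) p3@(1,1) p4@(3,1) -> at (2,0): 1 [p2], cum=1
Step 2: p0@(3,1) p1@(3,3) p2@ESC p3@(2,1) p4@ESC -> at (2,0): 0 [-], cum=1
Step 3: p0@ESC p1@(3,2) p2@ESC p3@(3,1) p4@ESC -> at (2,0): 0 [-], cum=1
Step 4: p0@ESC p1@(3,1) p2@ESC p3@ESC p4@ESC -> at (2,0): 0 [-], cum=1
Step 5: p0@ESC p1@ESC p2@ESC p3@ESC p4@ESC -> at (2,0): 0 [-], cum=1
Total visits = 1

Answer: 1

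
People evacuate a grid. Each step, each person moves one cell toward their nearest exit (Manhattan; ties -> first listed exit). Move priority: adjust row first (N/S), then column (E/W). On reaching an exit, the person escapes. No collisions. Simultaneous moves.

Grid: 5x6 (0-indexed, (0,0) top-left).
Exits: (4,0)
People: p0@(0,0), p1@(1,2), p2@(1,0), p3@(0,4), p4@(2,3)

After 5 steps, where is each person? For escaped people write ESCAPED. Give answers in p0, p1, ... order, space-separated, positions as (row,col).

Step 1: p0:(0,0)->(1,0) | p1:(1,2)->(2,2) | p2:(1,0)->(2,0) | p3:(0,4)->(1,4) | p4:(2,3)->(3,3)
Step 2: p0:(1,0)->(2,0) | p1:(2,2)->(3,2) | p2:(2,0)->(3,0) | p3:(1,4)->(2,4) | p4:(3,3)->(4,3)
Step 3: p0:(2,0)->(3,0) | p1:(3,2)->(4,2) | p2:(3,0)->(4,0)->EXIT | p3:(2,4)->(3,4) | p4:(4,3)->(4,2)
Step 4: p0:(3,0)->(4,0)->EXIT | p1:(4,2)->(4,1) | p2:escaped | p3:(3,4)->(4,4) | p4:(4,2)->(4,1)
Step 5: p0:escaped | p1:(4,1)->(4,0)->EXIT | p2:escaped | p3:(4,4)->(4,3) | p4:(4,1)->(4,0)->EXIT

ESCAPED ESCAPED ESCAPED (4,3) ESCAPED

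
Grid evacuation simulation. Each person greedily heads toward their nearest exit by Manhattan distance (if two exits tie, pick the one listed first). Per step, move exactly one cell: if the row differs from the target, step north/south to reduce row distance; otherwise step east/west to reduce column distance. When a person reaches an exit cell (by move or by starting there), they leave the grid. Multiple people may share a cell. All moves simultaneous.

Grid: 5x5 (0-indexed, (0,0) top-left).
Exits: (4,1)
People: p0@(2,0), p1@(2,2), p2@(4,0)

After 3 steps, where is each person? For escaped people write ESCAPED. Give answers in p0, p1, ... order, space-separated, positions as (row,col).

Step 1: p0:(2,0)->(3,0) | p1:(2,2)->(3,2) | p2:(4,0)->(4,1)->EXIT
Step 2: p0:(3,0)->(4,0) | p1:(3,2)->(4,2) | p2:escaped
Step 3: p0:(4,0)->(4,1)->EXIT | p1:(4,2)->(4,1)->EXIT | p2:escaped

ESCAPED ESCAPED ESCAPED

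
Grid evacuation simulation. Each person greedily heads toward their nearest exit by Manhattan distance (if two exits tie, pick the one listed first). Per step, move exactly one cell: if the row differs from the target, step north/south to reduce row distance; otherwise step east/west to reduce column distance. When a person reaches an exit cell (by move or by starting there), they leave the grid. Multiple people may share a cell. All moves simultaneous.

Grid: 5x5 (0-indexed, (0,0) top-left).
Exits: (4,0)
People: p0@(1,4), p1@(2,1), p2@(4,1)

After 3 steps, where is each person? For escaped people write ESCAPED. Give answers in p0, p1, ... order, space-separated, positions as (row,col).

Step 1: p0:(1,4)->(2,4) | p1:(2,1)->(3,1) | p2:(4,1)->(4,0)->EXIT
Step 2: p0:(2,4)->(3,4) | p1:(3,1)->(4,1) | p2:escaped
Step 3: p0:(3,4)->(4,4) | p1:(4,1)->(4,0)->EXIT | p2:escaped

(4,4) ESCAPED ESCAPED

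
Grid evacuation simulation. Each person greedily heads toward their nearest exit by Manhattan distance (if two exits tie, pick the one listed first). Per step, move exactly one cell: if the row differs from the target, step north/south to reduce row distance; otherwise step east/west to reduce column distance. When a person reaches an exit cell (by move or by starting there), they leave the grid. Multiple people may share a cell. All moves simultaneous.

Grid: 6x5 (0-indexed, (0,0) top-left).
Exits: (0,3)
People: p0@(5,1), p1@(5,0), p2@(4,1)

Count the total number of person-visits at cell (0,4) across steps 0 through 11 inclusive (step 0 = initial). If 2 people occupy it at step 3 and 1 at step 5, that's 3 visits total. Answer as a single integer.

Step 0: p0@(5,1) p1@(5,0) p2@(4,1) -> at (0,4): 0 [-], cum=0
Step 1: p0@(4,1) p1@(4,0) p2@(3,1) -> at (0,4): 0 [-], cum=0
Step 2: p0@(3,1) p1@(3,0) p2@(2,1) -> at (0,4): 0 [-], cum=0
Step 3: p0@(2,1) p1@(2,0) p2@(1,1) -> at (0,4): 0 [-], cum=0
Step 4: p0@(1,1) p1@(1,0) p2@(0,1) -> at (0,4): 0 [-], cum=0
Step 5: p0@(0,1) p1@(0,0) p2@(0,2) -> at (0,4): 0 [-], cum=0
Step 6: p0@(0,2) p1@(0,1) p2@ESC -> at (0,4): 0 [-], cum=0
Step 7: p0@ESC p1@(0,2) p2@ESC -> at (0,4): 0 [-], cum=0
Step 8: p0@ESC p1@ESC p2@ESC -> at (0,4): 0 [-], cum=0
Total visits = 0

Answer: 0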